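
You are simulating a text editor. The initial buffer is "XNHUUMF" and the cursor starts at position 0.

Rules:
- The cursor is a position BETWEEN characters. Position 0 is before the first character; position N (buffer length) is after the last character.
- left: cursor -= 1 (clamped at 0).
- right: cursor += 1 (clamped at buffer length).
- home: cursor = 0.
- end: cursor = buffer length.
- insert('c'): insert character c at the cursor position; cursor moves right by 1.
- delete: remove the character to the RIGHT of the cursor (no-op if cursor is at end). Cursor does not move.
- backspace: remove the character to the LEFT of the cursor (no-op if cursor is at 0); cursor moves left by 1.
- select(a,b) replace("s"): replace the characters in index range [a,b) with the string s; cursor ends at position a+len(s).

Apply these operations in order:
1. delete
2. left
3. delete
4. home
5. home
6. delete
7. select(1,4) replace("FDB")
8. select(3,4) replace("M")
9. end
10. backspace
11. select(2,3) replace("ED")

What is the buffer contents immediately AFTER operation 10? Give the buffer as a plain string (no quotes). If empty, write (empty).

Answer: UFD

Derivation:
After op 1 (delete): buf='NHUUMF' cursor=0
After op 2 (left): buf='NHUUMF' cursor=0
After op 3 (delete): buf='HUUMF' cursor=0
After op 4 (home): buf='HUUMF' cursor=0
After op 5 (home): buf='HUUMF' cursor=0
After op 6 (delete): buf='UUMF' cursor=0
After op 7 (select(1,4) replace("FDB")): buf='UFDB' cursor=4
After op 8 (select(3,4) replace("M")): buf='UFDM' cursor=4
After op 9 (end): buf='UFDM' cursor=4
After op 10 (backspace): buf='UFD' cursor=3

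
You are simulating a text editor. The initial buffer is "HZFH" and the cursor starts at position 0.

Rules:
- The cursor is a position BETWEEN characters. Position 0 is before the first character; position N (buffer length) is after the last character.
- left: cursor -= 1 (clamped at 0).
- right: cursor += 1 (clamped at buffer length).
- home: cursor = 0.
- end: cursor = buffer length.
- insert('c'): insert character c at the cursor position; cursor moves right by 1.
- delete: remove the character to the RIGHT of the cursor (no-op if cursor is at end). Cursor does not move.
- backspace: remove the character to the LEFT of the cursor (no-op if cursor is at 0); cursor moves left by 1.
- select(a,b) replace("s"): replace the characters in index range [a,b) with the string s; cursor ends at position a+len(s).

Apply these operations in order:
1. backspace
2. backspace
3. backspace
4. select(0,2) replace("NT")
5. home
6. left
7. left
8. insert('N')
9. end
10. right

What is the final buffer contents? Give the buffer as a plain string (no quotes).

Answer: NNTFH

Derivation:
After op 1 (backspace): buf='HZFH' cursor=0
After op 2 (backspace): buf='HZFH' cursor=0
After op 3 (backspace): buf='HZFH' cursor=0
After op 4 (select(0,2) replace("NT")): buf='NTFH' cursor=2
After op 5 (home): buf='NTFH' cursor=0
After op 6 (left): buf='NTFH' cursor=0
After op 7 (left): buf='NTFH' cursor=0
After op 8 (insert('N')): buf='NNTFH' cursor=1
After op 9 (end): buf='NNTFH' cursor=5
After op 10 (right): buf='NNTFH' cursor=5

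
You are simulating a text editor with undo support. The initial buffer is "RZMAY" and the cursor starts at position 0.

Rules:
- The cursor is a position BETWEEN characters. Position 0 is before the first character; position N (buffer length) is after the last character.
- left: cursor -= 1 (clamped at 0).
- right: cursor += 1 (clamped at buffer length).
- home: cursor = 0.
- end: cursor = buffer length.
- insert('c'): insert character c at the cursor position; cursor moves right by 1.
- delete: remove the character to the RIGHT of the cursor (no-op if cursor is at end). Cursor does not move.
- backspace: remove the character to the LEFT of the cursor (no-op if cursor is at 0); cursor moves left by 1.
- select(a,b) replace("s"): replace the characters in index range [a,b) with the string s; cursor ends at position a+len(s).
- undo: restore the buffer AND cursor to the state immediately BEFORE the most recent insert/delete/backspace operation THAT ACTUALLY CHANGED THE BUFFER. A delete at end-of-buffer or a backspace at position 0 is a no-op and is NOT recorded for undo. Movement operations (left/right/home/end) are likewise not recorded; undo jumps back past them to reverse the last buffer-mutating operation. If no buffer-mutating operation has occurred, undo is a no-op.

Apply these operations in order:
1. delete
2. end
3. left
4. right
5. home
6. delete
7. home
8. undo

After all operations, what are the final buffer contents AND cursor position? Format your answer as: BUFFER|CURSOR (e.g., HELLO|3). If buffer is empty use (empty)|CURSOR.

After op 1 (delete): buf='ZMAY' cursor=0
After op 2 (end): buf='ZMAY' cursor=4
After op 3 (left): buf='ZMAY' cursor=3
After op 4 (right): buf='ZMAY' cursor=4
After op 5 (home): buf='ZMAY' cursor=0
After op 6 (delete): buf='MAY' cursor=0
After op 7 (home): buf='MAY' cursor=0
After op 8 (undo): buf='ZMAY' cursor=0

Answer: ZMAY|0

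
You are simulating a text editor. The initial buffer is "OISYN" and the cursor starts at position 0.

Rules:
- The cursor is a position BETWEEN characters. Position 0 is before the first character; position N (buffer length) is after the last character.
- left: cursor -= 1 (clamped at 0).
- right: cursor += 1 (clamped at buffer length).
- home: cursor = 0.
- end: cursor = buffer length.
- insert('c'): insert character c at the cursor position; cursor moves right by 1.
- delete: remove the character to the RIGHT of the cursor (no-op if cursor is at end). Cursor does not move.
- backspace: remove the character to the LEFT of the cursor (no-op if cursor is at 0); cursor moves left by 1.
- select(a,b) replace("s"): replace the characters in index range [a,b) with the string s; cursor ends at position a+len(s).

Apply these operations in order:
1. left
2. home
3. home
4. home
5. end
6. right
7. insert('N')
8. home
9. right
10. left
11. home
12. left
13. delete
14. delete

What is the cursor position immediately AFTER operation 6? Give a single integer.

After op 1 (left): buf='OISYN' cursor=0
After op 2 (home): buf='OISYN' cursor=0
After op 3 (home): buf='OISYN' cursor=0
After op 4 (home): buf='OISYN' cursor=0
After op 5 (end): buf='OISYN' cursor=5
After op 6 (right): buf='OISYN' cursor=5

Answer: 5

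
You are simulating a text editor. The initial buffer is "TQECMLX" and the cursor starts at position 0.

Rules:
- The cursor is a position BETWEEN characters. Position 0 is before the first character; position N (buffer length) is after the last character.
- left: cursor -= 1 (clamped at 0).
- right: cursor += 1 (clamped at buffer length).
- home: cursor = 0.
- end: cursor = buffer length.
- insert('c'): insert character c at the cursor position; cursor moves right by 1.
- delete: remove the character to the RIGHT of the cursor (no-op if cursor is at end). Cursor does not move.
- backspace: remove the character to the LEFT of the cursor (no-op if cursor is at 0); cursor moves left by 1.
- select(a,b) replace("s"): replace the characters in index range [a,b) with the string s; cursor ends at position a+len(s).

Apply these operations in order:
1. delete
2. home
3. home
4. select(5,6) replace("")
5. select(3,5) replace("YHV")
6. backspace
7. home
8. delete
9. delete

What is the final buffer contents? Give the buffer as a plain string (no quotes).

After op 1 (delete): buf='QECMLX' cursor=0
After op 2 (home): buf='QECMLX' cursor=0
After op 3 (home): buf='QECMLX' cursor=0
After op 4 (select(5,6) replace("")): buf='QECML' cursor=5
After op 5 (select(3,5) replace("YHV")): buf='QECYHV' cursor=6
After op 6 (backspace): buf='QECYH' cursor=5
After op 7 (home): buf='QECYH' cursor=0
After op 8 (delete): buf='ECYH' cursor=0
After op 9 (delete): buf='CYH' cursor=0

Answer: CYH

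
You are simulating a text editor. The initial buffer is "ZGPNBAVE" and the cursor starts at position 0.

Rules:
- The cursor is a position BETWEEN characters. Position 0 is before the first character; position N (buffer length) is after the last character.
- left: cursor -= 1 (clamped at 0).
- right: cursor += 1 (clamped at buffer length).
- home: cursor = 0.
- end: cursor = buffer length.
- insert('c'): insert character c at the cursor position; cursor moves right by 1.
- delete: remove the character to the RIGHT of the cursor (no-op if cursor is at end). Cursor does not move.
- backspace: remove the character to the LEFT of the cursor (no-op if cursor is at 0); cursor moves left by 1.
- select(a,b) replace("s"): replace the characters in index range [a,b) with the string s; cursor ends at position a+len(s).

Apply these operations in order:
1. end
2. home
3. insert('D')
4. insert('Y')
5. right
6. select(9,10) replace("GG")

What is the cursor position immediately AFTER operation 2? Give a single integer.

Answer: 0

Derivation:
After op 1 (end): buf='ZGPNBAVE' cursor=8
After op 2 (home): buf='ZGPNBAVE' cursor=0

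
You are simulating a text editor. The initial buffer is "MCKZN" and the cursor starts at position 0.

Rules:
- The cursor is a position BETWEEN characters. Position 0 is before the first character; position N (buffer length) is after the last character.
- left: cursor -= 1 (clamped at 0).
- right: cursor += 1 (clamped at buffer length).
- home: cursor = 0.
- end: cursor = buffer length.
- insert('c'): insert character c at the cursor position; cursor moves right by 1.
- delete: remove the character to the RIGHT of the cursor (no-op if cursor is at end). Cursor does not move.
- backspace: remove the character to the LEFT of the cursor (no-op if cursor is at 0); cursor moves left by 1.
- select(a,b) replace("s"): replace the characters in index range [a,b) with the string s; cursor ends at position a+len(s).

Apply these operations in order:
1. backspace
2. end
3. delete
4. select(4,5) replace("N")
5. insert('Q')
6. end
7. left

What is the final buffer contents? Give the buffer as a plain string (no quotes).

Answer: MCKZNQ

Derivation:
After op 1 (backspace): buf='MCKZN' cursor=0
After op 2 (end): buf='MCKZN' cursor=5
After op 3 (delete): buf='MCKZN' cursor=5
After op 4 (select(4,5) replace("N")): buf='MCKZN' cursor=5
After op 5 (insert('Q')): buf='MCKZNQ' cursor=6
After op 6 (end): buf='MCKZNQ' cursor=6
After op 7 (left): buf='MCKZNQ' cursor=5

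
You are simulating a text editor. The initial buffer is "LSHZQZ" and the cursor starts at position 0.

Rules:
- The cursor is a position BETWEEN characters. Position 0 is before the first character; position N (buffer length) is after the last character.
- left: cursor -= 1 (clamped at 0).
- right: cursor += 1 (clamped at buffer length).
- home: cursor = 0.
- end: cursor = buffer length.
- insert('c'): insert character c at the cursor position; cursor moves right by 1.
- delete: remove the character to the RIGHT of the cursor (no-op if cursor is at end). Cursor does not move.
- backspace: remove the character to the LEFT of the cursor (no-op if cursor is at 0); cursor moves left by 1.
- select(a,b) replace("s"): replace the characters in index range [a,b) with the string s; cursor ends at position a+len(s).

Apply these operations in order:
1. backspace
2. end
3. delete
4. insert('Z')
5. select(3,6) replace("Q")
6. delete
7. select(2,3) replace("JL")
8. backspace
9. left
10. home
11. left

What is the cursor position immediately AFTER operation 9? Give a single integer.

Answer: 2

Derivation:
After op 1 (backspace): buf='LSHZQZ' cursor=0
After op 2 (end): buf='LSHZQZ' cursor=6
After op 3 (delete): buf='LSHZQZ' cursor=6
After op 4 (insert('Z')): buf='LSHZQZZ' cursor=7
After op 5 (select(3,6) replace("Q")): buf='LSHQZ' cursor=4
After op 6 (delete): buf='LSHQ' cursor=4
After op 7 (select(2,3) replace("JL")): buf='LSJLQ' cursor=4
After op 8 (backspace): buf='LSJQ' cursor=3
After op 9 (left): buf='LSJQ' cursor=2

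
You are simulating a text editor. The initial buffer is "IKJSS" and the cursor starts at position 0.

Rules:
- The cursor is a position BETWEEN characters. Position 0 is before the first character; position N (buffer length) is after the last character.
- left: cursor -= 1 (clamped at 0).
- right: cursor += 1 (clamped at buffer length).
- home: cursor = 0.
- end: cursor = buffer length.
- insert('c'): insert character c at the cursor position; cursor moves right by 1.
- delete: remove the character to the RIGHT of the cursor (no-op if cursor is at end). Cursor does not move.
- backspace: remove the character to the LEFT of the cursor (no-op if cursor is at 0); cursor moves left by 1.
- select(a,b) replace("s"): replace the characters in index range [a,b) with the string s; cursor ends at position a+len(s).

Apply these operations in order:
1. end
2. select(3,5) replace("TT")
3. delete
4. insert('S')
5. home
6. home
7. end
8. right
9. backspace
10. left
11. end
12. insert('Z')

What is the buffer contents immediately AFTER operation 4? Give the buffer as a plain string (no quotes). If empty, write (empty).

After op 1 (end): buf='IKJSS' cursor=5
After op 2 (select(3,5) replace("TT")): buf='IKJTT' cursor=5
After op 3 (delete): buf='IKJTT' cursor=5
After op 4 (insert('S')): buf='IKJTTS' cursor=6

Answer: IKJTTS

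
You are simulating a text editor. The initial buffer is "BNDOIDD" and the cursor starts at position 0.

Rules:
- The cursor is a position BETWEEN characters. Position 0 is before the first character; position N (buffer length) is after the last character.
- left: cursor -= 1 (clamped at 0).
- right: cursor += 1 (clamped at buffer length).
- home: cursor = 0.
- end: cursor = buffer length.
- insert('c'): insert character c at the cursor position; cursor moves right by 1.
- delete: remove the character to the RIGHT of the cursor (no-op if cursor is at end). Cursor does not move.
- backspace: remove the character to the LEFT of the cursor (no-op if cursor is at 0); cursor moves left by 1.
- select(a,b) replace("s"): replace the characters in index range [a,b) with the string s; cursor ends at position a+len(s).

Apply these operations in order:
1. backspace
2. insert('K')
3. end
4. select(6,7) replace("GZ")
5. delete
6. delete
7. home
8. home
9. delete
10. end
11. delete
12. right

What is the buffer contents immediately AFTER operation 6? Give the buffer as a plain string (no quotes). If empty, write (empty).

After op 1 (backspace): buf='BNDOIDD' cursor=0
After op 2 (insert('K')): buf='KBNDOIDD' cursor=1
After op 3 (end): buf='KBNDOIDD' cursor=8
After op 4 (select(6,7) replace("GZ")): buf='KBNDOIGZD' cursor=8
After op 5 (delete): buf='KBNDOIGZ' cursor=8
After op 6 (delete): buf='KBNDOIGZ' cursor=8

Answer: KBNDOIGZ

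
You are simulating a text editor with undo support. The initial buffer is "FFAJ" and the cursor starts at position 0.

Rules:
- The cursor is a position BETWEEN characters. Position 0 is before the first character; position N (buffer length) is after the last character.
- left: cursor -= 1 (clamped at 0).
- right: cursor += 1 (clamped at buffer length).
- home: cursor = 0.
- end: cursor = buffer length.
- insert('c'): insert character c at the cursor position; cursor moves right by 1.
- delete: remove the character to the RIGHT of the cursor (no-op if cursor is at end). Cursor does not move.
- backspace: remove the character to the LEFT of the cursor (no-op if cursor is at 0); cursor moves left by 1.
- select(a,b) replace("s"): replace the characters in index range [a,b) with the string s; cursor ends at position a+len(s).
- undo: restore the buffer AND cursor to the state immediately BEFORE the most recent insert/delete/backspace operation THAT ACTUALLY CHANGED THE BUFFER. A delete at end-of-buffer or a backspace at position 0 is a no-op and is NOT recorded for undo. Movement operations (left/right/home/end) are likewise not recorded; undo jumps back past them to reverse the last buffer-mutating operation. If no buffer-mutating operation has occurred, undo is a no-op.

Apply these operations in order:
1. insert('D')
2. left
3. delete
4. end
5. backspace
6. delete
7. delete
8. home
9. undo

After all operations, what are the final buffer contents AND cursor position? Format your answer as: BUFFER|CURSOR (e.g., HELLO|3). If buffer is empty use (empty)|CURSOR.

Answer: FFAJ|4

Derivation:
After op 1 (insert('D')): buf='DFFAJ' cursor=1
After op 2 (left): buf='DFFAJ' cursor=0
After op 3 (delete): buf='FFAJ' cursor=0
After op 4 (end): buf='FFAJ' cursor=4
After op 5 (backspace): buf='FFA' cursor=3
After op 6 (delete): buf='FFA' cursor=3
After op 7 (delete): buf='FFA' cursor=3
After op 8 (home): buf='FFA' cursor=0
After op 9 (undo): buf='FFAJ' cursor=4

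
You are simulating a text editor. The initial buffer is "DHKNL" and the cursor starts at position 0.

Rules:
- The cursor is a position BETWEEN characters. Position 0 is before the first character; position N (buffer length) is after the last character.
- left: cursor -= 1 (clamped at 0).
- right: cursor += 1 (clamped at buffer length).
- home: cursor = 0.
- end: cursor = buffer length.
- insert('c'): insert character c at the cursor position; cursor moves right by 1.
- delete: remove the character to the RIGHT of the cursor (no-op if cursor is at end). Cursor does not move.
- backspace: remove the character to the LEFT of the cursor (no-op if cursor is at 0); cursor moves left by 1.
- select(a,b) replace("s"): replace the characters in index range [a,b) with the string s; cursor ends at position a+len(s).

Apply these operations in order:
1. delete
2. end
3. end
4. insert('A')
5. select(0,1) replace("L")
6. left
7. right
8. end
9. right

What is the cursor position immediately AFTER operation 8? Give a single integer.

After op 1 (delete): buf='HKNL' cursor=0
After op 2 (end): buf='HKNL' cursor=4
After op 3 (end): buf='HKNL' cursor=4
After op 4 (insert('A')): buf='HKNLA' cursor=5
After op 5 (select(0,1) replace("L")): buf='LKNLA' cursor=1
After op 6 (left): buf='LKNLA' cursor=0
After op 7 (right): buf='LKNLA' cursor=1
After op 8 (end): buf='LKNLA' cursor=5

Answer: 5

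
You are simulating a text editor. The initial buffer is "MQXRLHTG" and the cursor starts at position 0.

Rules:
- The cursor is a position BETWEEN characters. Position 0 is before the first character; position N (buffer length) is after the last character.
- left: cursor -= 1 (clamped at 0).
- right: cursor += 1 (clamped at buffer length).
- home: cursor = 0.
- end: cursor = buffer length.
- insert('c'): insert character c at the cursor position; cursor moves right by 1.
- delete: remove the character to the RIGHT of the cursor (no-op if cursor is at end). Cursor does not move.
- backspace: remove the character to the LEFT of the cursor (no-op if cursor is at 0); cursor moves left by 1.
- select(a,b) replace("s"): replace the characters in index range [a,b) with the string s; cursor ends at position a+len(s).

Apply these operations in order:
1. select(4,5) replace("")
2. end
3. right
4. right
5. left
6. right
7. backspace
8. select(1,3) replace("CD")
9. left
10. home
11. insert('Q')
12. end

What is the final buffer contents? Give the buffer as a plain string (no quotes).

Answer: QMCDRHT

Derivation:
After op 1 (select(4,5) replace("")): buf='MQXRHTG' cursor=4
After op 2 (end): buf='MQXRHTG' cursor=7
After op 3 (right): buf='MQXRHTG' cursor=7
After op 4 (right): buf='MQXRHTG' cursor=7
After op 5 (left): buf='MQXRHTG' cursor=6
After op 6 (right): buf='MQXRHTG' cursor=7
After op 7 (backspace): buf='MQXRHT' cursor=6
After op 8 (select(1,3) replace("CD")): buf='MCDRHT' cursor=3
After op 9 (left): buf='MCDRHT' cursor=2
After op 10 (home): buf='MCDRHT' cursor=0
After op 11 (insert('Q')): buf='QMCDRHT' cursor=1
After op 12 (end): buf='QMCDRHT' cursor=7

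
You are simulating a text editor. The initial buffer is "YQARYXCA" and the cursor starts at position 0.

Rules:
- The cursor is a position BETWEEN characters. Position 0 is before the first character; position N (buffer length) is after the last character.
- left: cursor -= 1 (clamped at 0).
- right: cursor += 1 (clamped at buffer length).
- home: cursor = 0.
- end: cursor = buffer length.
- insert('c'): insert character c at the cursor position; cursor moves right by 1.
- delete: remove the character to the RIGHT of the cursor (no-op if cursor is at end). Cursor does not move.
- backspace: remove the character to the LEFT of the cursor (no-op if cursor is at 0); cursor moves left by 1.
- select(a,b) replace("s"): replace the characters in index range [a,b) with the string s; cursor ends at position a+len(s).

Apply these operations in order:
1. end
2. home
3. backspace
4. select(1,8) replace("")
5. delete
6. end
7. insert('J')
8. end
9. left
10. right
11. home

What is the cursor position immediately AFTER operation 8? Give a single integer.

Answer: 2

Derivation:
After op 1 (end): buf='YQARYXCA' cursor=8
After op 2 (home): buf='YQARYXCA' cursor=0
After op 3 (backspace): buf='YQARYXCA' cursor=0
After op 4 (select(1,8) replace("")): buf='Y' cursor=1
After op 5 (delete): buf='Y' cursor=1
After op 6 (end): buf='Y' cursor=1
After op 7 (insert('J')): buf='YJ' cursor=2
After op 8 (end): buf='YJ' cursor=2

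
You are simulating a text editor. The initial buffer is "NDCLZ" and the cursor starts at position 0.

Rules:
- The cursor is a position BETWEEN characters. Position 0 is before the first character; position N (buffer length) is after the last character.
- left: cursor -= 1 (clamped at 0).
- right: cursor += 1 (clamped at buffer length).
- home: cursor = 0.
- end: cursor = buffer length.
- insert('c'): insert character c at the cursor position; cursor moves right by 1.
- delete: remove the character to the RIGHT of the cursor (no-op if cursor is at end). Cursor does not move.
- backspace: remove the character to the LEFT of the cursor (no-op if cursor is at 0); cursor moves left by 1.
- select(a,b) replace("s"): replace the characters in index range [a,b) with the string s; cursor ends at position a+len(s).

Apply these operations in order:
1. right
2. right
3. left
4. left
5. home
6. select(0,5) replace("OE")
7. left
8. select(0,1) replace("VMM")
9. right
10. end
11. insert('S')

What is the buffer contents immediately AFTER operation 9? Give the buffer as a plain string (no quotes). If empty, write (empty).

After op 1 (right): buf='NDCLZ' cursor=1
After op 2 (right): buf='NDCLZ' cursor=2
After op 3 (left): buf='NDCLZ' cursor=1
After op 4 (left): buf='NDCLZ' cursor=0
After op 5 (home): buf='NDCLZ' cursor=0
After op 6 (select(0,5) replace("OE")): buf='OE' cursor=2
After op 7 (left): buf='OE' cursor=1
After op 8 (select(0,1) replace("VMM")): buf='VMME' cursor=3
After op 9 (right): buf='VMME' cursor=4

Answer: VMME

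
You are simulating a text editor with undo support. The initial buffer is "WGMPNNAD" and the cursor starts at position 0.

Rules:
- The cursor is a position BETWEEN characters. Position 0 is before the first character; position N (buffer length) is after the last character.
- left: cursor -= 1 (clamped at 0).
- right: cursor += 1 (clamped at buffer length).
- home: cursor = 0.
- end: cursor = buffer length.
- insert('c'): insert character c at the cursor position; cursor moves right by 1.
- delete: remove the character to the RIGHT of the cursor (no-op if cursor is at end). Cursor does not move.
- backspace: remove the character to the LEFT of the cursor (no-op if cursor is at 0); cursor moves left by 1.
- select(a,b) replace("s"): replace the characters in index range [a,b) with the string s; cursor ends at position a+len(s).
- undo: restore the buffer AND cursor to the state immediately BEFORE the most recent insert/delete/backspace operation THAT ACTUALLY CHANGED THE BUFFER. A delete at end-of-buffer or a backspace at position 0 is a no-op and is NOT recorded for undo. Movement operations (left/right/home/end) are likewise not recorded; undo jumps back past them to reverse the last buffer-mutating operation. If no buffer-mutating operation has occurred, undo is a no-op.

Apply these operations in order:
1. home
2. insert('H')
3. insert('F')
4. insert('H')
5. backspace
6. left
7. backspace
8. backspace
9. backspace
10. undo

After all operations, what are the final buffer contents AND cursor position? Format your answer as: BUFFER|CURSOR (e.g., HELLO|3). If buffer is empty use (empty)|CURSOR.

Answer: HFWGMPNNAD|1

Derivation:
After op 1 (home): buf='WGMPNNAD' cursor=0
After op 2 (insert('H')): buf='HWGMPNNAD' cursor=1
After op 3 (insert('F')): buf='HFWGMPNNAD' cursor=2
After op 4 (insert('H')): buf='HFHWGMPNNAD' cursor=3
After op 5 (backspace): buf='HFWGMPNNAD' cursor=2
After op 6 (left): buf='HFWGMPNNAD' cursor=1
After op 7 (backspace): buf='FWGMPNNAD' cursor=0
After op 8 (backspace): buf='FWGMPNNAD' cursor=0
After op 9 (backspace): buf='FWGMPNNAD' cursor=0
After op 10 (undo): buf='HFWGMPNNAD' cursor=1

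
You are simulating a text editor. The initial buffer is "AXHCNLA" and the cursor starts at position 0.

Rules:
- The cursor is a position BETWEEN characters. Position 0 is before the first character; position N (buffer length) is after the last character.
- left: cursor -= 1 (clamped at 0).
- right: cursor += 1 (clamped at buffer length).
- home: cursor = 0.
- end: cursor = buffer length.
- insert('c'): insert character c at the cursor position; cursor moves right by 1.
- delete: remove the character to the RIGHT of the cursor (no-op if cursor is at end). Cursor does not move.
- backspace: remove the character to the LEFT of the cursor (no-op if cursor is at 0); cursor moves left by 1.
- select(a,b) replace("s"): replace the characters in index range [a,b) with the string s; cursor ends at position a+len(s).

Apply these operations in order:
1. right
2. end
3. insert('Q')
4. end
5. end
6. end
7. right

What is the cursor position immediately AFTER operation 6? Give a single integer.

After op 1 (right): buf='AXHCNLA' cursor=1
After op 2 (end): buf='AXHCNLA' cursor=7
After op 3 (insert('Q')): buf='AXHCNLAQ' cursor=8
After op 4 (end): buf='AXHCNLAQ' cursor=8
After op 5 (end): buf='AXHCNLAQ' cursor=8
After op 6 (end): buf='AXHCNLAQ' cursor=8

Answer: 8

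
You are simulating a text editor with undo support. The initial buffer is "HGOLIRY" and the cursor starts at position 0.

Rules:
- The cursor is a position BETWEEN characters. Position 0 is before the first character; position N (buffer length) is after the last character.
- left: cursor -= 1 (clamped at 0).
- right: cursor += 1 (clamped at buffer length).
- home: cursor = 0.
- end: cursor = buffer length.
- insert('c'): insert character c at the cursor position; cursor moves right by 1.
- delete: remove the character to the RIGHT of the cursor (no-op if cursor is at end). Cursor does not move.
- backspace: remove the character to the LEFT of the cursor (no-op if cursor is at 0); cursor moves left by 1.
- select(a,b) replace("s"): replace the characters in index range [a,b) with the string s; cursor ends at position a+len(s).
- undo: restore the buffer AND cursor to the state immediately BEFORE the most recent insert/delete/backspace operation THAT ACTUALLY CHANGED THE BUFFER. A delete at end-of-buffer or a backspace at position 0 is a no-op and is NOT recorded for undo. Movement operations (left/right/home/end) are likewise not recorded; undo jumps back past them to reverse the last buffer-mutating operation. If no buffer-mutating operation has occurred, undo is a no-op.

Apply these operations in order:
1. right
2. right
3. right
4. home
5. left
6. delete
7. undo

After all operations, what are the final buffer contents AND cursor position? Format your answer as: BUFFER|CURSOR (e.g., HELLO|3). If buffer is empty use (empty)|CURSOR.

Answer: HGOLIRY|0

Derivation:
After op 1 (right): buf='HGOLIRY' cursor=1
After op 2 (right): buf='HGOLIRY' cursor=2
After op 3 (right): buf='HGOLIRY' cursor=3
After op 4 (home): buf='HGOLIRY' cursor=0
After op 5 (left): buf='HGOLIRY' cursor=0
After op 6 (delete): buf='GOLIRY' cursor=0
After op 7 (undo): buf='HGOLIRY' cursor=0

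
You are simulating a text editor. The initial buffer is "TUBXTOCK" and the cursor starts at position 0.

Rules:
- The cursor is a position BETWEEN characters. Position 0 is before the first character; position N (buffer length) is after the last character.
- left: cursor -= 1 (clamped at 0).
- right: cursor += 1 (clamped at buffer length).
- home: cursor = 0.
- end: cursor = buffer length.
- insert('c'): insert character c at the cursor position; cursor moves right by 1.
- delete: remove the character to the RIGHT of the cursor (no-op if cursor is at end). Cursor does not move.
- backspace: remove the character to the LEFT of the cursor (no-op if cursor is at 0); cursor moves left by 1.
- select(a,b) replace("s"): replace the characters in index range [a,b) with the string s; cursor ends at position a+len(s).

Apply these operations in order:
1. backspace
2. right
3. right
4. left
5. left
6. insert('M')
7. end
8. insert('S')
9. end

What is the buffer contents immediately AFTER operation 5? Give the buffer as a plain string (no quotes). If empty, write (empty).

After op 1 (backspace): buf='TUBXTOCK' cursor=0
After op 2 (right): buf='TUBXTOCK' cursor=1
After op 3 (right): buf='TUBXTOCK' cursor=2
After op 4 (left): buf='TUBXTOCK' cursor=1
After op 5 (left): buf='TUBXTOCK' cursor=0

Answer: TUBXTOCK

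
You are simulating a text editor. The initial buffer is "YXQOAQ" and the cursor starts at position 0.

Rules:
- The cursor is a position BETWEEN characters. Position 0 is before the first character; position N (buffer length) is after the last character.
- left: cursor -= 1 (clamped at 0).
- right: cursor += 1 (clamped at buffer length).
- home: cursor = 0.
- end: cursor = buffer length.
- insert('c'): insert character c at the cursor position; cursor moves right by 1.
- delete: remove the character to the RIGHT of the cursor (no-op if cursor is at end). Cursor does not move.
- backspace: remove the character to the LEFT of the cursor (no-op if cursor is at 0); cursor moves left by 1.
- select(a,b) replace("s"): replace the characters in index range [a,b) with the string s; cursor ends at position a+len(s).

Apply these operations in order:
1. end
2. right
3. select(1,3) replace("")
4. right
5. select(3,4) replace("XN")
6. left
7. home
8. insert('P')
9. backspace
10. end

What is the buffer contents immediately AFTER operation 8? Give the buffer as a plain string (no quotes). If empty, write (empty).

After op 1 (end): buf='YXQOAQ' cursor=6
After op 2 (right): buf='YXQOAQ' cursor=6
After op 3 (select(1,3) replace("")): buf='YOAQ' cursor=1
After op 4 (right): buf='YOAQ' cursor=2
After op 5 (select(3,4) replace("XN")): buf='YOAXN' cursor=5
After op 6 (left): buf='YOAXN' cursor=4
After op 7 (home): buf='YOAXN' cursor=0
After op 8 (insert('P')): buf='PYOAXN' cursor=1

Answer: PYOAXN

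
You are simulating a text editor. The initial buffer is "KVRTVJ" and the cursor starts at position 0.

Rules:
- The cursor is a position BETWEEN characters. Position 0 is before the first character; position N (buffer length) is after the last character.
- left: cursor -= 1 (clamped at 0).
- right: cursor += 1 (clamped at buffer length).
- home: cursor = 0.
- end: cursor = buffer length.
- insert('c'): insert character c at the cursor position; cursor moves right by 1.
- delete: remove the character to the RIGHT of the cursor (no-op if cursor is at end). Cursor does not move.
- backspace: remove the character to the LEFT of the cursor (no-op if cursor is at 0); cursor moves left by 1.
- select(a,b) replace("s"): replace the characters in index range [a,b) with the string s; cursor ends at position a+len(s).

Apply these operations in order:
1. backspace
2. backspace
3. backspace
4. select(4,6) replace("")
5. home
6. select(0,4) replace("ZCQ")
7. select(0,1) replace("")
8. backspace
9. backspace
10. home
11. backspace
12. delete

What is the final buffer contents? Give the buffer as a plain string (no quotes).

Answer: Q

Derivation:
After op 1 (backspace): buf='KVRTVJ' cursor=0
After op 2 (backspace): buf='KVRTVJ' cursor=0
After op 3 (backspace): buf='KVRTVJ' cursor=0
After op 4 (select(4,6) replace("")): buf='KVRT' cursor=4
After op 5 (home): buf='KVRT' cursor=0
After op 6 (select(0,4) replace("ZCQ")): buf='ZCQ' cursor=3
After op 7 (select(0,1) replace("")): buf='CQ' cursor=0
After op 8 (backspace): buf='CQ' cursor=0
After op 9 (backspace): buf='CQ' cursor=0
After op 10 (home): buf='CQ' cursor=0
After op 11 (backspace): buf='CQ' cursor=0
After op 12 (delete): buf='Q' cursor=0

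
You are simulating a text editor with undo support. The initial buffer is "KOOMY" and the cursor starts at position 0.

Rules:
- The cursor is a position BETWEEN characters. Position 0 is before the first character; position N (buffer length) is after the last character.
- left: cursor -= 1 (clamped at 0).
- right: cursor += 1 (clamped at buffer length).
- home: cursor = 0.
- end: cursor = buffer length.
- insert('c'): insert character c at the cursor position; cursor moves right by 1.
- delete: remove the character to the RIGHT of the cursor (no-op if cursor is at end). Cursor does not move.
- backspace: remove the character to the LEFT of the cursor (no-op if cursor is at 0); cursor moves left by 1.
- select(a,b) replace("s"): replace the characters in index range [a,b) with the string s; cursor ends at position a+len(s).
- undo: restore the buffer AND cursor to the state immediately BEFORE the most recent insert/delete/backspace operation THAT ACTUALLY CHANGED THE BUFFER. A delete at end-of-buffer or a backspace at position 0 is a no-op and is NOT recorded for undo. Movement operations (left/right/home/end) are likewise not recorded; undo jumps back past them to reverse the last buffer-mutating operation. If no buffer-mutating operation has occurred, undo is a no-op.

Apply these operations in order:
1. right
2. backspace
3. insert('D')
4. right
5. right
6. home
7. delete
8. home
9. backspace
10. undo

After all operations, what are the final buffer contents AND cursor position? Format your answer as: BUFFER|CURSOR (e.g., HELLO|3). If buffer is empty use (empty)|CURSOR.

Answer: DOOMY|0

Derivation:
After op 1 (right): buf='KOOMY' cursor=1
After op 2 (backspace): buf='OOMY' cursor=0
After op 3 (insert('D')): buf='DOOMY' cursor=1
After op 4 (right): buf='DOOMY' cursor=2
After op 5 (right): buf='DOOMY' cursor=3
After op 6 (home): buf='DOOMY' cursor=0
After op 7 (delete): buf='OOMY' cursor=0
After op 8 (home): buf='OOMY' cursor=0
After op 9 (backspace): buf='OOMY' cursor=0
After op 10 (undo): buf='DOOMY' cursor=0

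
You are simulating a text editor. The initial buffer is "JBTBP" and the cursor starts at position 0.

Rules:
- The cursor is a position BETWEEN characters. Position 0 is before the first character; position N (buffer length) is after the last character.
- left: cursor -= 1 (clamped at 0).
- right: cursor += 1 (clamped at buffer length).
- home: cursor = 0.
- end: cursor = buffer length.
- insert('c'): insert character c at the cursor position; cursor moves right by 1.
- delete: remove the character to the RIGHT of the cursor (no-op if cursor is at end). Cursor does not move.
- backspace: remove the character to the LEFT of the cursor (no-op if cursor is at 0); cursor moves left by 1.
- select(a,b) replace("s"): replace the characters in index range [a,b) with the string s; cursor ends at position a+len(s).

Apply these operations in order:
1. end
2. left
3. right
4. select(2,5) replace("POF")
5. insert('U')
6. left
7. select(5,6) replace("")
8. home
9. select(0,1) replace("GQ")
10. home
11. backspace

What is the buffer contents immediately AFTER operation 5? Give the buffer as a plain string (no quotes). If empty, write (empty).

After op 1 (end): buf='JBTBP' cursor=5
After op 2 (left): buf='JBTBP' cursor=4
After op 3 (right): buf='JBTBP' cursor=5
After op 4 (select(2,5) replace("POF")): buf='JBPOF' cursor=5
After op 5 (insert('U')): buf='JBPOFU' cursor=6

Answer: JBPOFU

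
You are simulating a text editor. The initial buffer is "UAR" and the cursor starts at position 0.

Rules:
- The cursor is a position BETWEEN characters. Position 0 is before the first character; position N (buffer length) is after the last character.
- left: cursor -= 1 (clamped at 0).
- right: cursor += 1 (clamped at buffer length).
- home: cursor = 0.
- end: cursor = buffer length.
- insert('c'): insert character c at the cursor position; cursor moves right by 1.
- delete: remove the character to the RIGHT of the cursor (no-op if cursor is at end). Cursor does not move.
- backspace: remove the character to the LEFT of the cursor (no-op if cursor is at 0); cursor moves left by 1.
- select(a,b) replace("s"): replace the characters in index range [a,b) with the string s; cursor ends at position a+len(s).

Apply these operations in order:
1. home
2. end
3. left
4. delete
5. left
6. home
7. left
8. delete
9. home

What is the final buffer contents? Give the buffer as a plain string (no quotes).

After op 1 (home): buf='UAR' cursor=0
After op 2 (end): buf='UAR' cursor=3
After op 3 (left): buf='UAR' cursor=2
After op 4 (delete): buf='UA' cursor=2
After op 5 (left): buf='UA' cursor=1
After op 6 (home): buf='UA' cursor=0
After op 7 (left): buf='UA' cursor=0
After op 8 (delete): buf='A' cursor=0
After op 9 (home): buf='A' cursor=0

Answer: A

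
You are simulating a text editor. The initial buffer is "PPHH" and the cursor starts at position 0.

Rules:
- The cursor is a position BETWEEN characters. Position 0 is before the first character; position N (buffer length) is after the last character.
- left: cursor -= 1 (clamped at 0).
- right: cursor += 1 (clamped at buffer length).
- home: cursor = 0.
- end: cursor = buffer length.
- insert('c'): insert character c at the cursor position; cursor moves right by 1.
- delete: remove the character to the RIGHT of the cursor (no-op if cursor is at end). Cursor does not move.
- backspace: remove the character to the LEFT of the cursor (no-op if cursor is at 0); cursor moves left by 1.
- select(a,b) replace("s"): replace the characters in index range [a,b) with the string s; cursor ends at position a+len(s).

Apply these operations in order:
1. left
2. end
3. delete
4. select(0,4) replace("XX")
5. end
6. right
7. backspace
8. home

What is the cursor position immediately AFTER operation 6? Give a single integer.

Answer: 2

Derivation:
After op 1 (left): buf='PPHH' cursor=0
After op 2 (end): buf='PPHH' cursor=4
After op 3 (delete): buf='PPHH' cursor=4
After op 4 (select(0,4) replace("XX")): buf='XX' cursor=2
After op 5 (end): buf='XX' cursor=2
After op 6 (right): buf='XX' cursor=2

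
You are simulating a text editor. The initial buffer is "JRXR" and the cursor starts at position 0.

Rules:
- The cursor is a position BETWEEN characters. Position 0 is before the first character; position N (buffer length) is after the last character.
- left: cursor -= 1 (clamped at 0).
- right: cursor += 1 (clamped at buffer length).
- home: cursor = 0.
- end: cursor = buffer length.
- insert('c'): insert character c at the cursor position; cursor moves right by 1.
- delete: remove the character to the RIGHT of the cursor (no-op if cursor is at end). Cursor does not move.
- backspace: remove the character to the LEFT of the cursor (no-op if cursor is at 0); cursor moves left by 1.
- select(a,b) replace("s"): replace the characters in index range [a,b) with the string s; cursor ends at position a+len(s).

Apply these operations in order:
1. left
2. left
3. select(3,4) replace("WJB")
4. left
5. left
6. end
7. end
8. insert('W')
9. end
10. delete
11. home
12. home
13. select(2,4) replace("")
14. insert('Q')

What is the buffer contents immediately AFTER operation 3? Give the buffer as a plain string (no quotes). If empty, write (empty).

After op 1 (left): buf='JRXR' cursor=0
After op 2 (left): buf='JRXR' cursor=0
After op 3 (select(3,4) replace("WJB")): buf='JRXWJB' cursor=6

Answer: JRXWJB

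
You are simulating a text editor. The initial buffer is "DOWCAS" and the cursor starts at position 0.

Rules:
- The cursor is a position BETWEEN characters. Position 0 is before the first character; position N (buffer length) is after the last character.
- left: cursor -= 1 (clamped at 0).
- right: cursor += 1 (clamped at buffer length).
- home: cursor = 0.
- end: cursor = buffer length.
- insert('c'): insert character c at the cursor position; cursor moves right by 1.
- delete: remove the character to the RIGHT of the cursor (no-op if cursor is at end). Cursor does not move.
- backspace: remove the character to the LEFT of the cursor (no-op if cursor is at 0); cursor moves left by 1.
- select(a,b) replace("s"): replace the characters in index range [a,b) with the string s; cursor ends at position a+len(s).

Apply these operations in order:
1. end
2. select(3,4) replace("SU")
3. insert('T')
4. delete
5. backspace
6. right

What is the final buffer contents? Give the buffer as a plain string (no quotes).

After op 1 (end): buf='DOWCAS' cursor=6
After op 2 (select(3,4) replace("SU")): buf='DOWSUAS' cursor=5
After op 3 (insert('T')): buf='DOWSUTAS' cursor=6
After op 4 (delete): buf='DOWSUTS' cursor=6
After op 5 (backspace): buf='DOWSUS' cursor=5
After op 6 (right): buf='DOWSUS' cursor=6

Answer: DOWSUS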